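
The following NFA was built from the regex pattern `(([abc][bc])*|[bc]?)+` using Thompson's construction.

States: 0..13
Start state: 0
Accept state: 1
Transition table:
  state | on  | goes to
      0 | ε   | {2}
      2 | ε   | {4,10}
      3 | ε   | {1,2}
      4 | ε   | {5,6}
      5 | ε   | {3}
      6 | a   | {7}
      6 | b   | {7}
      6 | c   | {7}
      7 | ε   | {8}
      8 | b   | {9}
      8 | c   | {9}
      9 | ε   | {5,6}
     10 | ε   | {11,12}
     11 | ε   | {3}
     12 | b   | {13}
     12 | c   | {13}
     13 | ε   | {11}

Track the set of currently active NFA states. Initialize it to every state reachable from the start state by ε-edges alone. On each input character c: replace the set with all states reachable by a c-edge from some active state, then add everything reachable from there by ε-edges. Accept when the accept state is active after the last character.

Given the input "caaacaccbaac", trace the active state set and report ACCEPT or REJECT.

start: ε-closure({0}) = {0,1,2,3,4,5,6,10,11,12}
'c' @ 1: {1,2,3,4,5,6,7,8,10,11,12,13}  (accept∈set)
'a' @ 2: {7,8}
'a' @ 3: {}  — dead — no transitions
rest 'acaccbaac' ignored (set empty)
after full input: {}  (accept=1 not in)

Answer: REJECT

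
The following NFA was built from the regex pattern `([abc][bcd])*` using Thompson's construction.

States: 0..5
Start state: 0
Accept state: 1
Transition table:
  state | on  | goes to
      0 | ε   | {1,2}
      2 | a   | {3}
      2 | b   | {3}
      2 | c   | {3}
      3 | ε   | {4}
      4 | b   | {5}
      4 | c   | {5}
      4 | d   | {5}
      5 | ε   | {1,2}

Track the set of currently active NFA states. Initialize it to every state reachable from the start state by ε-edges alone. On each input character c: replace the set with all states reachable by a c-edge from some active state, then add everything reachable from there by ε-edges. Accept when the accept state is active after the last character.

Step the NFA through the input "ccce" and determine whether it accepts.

start: ε-closure({0}) = {0,1,2}
'c' @ 1: {3,4}
'c' @ 2: {1,2,5}  [accepting]
'c' @ 3: {3,4}
'e' @ 4: {}  — dead — no transitions
end set {} — state 1 not in

Answer: REJECT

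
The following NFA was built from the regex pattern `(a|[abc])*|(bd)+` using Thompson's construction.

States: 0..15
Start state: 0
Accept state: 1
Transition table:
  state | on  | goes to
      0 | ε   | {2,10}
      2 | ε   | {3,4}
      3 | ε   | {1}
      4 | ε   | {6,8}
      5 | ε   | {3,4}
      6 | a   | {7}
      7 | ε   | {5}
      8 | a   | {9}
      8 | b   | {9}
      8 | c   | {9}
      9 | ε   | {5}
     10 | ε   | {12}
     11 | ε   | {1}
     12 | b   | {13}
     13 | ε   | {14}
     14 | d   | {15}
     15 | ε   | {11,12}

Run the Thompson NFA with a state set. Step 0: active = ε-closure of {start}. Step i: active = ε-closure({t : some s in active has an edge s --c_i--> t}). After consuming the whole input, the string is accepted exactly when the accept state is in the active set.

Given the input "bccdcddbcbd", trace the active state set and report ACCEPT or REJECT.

start: ε-closure({0}) = {0,1,2,3,4,6,8,10,12}
'b' @ 1: {1,3,4,5,6,8,9,13,14}  (accept∈set)
'c' @ 2: {1,3,4,5,6,8,9}  (accept∈set)
'c' @ 3: {1,3,4,5,6,8,9}  (accept∈set)
'd' @ 4: {}  — dead — no transitions
rest 'cddbcbd' ignored (set empty)
end set {} — state 1 not in

Answer: REJECT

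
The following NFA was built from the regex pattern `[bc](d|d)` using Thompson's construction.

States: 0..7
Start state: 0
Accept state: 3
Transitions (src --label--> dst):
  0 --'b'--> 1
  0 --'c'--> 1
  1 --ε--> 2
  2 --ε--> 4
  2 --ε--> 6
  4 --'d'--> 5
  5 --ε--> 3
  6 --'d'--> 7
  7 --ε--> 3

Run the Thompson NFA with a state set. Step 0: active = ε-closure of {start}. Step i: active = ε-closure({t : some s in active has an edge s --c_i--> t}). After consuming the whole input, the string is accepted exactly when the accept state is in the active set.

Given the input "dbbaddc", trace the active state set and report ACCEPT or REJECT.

Answer: REJECT

Steps:
initial (ε-close {0}): {0}
'd' @ 1: {}  — state set empty
rest 'bbaddc' ignored (set empty)
final: {}; accept 3 not in set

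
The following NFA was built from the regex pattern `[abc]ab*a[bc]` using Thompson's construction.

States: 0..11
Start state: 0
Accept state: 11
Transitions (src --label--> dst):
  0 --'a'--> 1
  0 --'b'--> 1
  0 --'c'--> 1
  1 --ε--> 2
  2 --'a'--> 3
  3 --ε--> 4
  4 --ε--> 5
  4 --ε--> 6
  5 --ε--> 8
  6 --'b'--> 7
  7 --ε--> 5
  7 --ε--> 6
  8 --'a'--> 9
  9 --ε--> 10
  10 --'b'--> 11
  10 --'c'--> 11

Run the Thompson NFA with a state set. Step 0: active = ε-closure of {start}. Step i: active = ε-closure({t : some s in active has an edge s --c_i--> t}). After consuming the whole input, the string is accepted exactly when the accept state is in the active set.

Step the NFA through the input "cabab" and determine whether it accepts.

Answer: ACCEPT

Trace:
start: ε-closure({0}) = {0}
'c' @ 1: {1,2}
'a' @ 2: {3,4,5,6,8}
'b' @ 3: {5,6,7,8}
'a' @ 4: {9,10}
'b' @ 5: {11}  ✓accept
final: {11}; accept 11 in set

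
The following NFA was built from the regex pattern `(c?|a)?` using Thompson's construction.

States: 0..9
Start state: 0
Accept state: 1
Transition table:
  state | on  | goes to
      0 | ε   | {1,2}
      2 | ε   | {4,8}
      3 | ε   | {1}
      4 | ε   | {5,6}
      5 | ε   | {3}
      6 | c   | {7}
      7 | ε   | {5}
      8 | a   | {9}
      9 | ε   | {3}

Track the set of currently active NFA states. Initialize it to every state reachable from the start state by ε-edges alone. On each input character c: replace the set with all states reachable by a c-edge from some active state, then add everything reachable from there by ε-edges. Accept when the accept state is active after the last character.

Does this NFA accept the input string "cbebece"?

Answer: REJECT

Trace:
S₀ = ε-closure({0}) = {0,1,2,3,4,5,6,8}
'c' @ 1: {1,3,5,7}  ✓accept
'b' @ 2: {}  — no active states
rest 'ebece' ignored (set empty)
end set {} — state 1 not in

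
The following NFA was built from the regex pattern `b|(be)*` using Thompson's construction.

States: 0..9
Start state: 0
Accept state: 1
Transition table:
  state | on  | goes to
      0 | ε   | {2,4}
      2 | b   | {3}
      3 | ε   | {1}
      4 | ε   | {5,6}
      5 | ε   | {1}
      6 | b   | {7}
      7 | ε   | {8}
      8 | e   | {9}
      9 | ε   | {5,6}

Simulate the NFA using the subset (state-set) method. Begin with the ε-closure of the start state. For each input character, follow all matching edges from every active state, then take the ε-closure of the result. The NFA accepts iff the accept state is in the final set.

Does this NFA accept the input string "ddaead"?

Answer: REJECT

Derivation:
initial (ε-close {0}): {0,1,2,4,5,6}
'd' @ 1: {}  — no active states
rest 'daead' ignored (set empty)
end set {} — state 1 not in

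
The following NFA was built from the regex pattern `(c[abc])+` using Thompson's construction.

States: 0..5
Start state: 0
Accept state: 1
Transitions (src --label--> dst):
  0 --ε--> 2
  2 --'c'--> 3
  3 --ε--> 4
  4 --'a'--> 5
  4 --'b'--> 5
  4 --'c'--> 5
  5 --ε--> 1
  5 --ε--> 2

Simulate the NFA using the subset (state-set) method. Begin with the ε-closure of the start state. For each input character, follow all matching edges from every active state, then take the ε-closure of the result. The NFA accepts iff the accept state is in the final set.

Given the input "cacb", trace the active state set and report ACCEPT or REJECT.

initial (ε-close {0}): {0,2}
'c' @ 1: {3,4}
'a' @ 2: {1,2,5}  (accept∈set)
'c' @ 3: {3,4}
'b' @ 4: {1,2,5}  (accept∈set)
after full input: {1,2,5}  (accept=1 in)

Answer: ACCEPT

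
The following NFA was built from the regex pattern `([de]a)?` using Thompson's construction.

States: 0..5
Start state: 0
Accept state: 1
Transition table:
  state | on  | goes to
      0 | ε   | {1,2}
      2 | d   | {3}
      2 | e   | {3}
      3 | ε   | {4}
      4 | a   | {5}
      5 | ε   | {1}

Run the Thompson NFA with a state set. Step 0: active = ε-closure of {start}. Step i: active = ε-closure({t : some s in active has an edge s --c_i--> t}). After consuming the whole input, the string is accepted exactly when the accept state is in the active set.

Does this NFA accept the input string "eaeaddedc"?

Answer: REJECT

Derivation:
initial (ε-close {0}): {0,1,2}
'e' @ 1: {3,4}
'a' @ 2: {1,5}  ✓accept
'e' @ 3: {}  — state set empty
rest 'addedc' ignored (set empty)
end set {} — state 1 not in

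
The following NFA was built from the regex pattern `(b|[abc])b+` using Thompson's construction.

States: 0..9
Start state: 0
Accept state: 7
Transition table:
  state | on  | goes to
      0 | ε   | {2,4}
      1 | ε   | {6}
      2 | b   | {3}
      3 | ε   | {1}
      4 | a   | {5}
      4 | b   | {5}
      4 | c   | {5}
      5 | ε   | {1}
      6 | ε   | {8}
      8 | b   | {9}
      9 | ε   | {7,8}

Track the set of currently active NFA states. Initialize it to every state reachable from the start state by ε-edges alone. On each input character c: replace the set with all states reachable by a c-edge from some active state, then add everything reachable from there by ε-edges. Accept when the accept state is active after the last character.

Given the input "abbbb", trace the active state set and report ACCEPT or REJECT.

start: ε-closure({0}) = {0,2,4}
'a' @ 1: {1,5,6,8}
'b' @ 2: {7,8,9}  [accepting]
'b' @ 3: {7,8,9}  [accepting]
'b' @ 4: {7,8,9}  [accepting]
'b' @ 5: {7,8,9}  [accepting]
final: {7,8,9}; accept 7 in set

Answer: ACCEPT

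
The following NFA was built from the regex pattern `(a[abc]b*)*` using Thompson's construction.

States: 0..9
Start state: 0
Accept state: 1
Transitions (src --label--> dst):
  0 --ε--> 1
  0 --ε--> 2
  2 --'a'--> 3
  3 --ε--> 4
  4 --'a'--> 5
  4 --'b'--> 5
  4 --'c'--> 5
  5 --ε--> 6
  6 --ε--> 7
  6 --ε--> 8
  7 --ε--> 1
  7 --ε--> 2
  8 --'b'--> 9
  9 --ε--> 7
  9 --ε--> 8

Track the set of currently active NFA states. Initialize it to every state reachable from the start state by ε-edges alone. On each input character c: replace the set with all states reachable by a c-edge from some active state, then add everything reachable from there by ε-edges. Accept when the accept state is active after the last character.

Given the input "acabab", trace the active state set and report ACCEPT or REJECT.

Answer: ACCEPT

Steps:
start: ε-closure({0}) = {0,1,2}
'a' @ 1: {3,4}
'c' @ 2: {1,2,5,6,7,8}  [accepting]
'a' @ 3: {3,4}
'b' @ 4: {1,2,5,6,7,8}  [accepting]
'a' @ 5: {3,4}
'b' @ 6: {1,2,5,6,7,8}  [accepting]
after full input: {1,2,5,6,7,8}  (accept=1 in)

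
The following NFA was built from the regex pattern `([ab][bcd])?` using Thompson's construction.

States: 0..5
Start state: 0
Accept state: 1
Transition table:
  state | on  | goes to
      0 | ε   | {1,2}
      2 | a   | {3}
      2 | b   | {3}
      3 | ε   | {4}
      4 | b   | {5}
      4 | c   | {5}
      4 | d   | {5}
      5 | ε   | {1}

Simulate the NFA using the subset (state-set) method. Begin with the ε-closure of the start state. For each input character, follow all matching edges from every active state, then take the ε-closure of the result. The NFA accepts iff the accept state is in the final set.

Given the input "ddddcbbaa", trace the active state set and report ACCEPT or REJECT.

S₀ = ε-closure({0}) = {0,1,2}
'd' @ 1: {}  — no active states
rest 'dddcbbaa' ignored (set empty)
end set {} — state 1 not in

Answer: REJECT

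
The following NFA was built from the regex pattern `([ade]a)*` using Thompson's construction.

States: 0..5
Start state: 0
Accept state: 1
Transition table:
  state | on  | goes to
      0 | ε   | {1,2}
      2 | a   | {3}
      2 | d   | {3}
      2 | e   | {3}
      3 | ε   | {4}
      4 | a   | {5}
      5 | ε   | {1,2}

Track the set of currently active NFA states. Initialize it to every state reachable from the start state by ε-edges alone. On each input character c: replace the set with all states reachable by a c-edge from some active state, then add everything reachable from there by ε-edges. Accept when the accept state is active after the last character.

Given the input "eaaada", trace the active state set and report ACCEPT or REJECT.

initial (ε-close {0}): {0,1,2}
'e' @ 1: {3,4}
'a' @ 2: {1,2,5}  [accepting]
'a' @ 3: {3,4}
'a' @ 4: {1,2,5}  [accepting]
'd' @ 5: {3,4}
'a' @ 6: {1,2,5}  [accepting]
after full input: {1,2,5}  (accept=1 in)

Answer: ACCEPT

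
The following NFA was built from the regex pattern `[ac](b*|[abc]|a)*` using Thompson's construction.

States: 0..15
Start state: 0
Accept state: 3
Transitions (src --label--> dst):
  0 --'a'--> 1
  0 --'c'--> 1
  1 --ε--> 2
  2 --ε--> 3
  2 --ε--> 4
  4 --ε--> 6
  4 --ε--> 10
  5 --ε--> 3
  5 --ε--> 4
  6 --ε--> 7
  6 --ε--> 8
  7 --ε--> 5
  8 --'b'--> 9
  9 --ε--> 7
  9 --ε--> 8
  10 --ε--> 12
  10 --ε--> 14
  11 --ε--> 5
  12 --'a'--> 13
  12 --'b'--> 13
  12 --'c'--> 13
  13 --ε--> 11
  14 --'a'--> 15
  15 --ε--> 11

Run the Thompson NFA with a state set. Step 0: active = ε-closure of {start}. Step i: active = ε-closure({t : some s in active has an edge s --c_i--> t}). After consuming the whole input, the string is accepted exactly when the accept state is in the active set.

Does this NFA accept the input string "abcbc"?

Answer: ACCEPT

Trace:
S₀ = ε-closure({0}) = {0}
'a' @ 1: {1,2,3,4,5,6,7,8,10,12,14}  (accept∈set)
'b' @ 2: {3,4,5,6,7,8,9,10,11,12,13,14}  (accept∈set)
'c' @ 3: {3,4,5,6,7,8,10,11,12,13,14}  (accept∈set)
'b' @ 4: {3,4,5,6,7,8,9,10,11,12,13,14}  (accept∈set)
'c' @ 5: {3,4,5,6,7,8,10,11,12,13,14}  (accept∈set)
end set {3,4,5,6,7,8,10,11,12,13,14} — state 3 in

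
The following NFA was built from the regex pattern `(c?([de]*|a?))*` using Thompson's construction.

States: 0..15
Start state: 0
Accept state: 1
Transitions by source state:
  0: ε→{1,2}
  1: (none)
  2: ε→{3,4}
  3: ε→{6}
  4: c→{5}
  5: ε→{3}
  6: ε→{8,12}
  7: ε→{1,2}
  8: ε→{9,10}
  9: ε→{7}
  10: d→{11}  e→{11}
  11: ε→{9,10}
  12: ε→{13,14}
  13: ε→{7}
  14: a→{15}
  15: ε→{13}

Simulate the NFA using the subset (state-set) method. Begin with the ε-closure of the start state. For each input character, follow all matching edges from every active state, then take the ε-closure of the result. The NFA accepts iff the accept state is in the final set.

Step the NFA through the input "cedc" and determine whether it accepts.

initial (ε-close {0}): {0,1,2,3,4,6,7,8,9,10,12,13,14}
'c' @ 1: {1,2,3,4,5,6,7,8,9,10,12,13,14}  (accept∈set)
'e' @ 2: {1,2,3,4,6,7,8,9,10,11,12,13,14}  (accept∈set)
'd' @ 3: {1,2,3,4,6,7,8,9,10,11,12,13,14}  (accept∈set)
'c' @ 4: {1,2,3,4,5,6,7,8,9,10,12,13,14}  (accept∈set)
after full input: {1,2,3,4,5,6,7,8,9,10,12,13,14}  (accept=1 in)

Answer: ACCEPT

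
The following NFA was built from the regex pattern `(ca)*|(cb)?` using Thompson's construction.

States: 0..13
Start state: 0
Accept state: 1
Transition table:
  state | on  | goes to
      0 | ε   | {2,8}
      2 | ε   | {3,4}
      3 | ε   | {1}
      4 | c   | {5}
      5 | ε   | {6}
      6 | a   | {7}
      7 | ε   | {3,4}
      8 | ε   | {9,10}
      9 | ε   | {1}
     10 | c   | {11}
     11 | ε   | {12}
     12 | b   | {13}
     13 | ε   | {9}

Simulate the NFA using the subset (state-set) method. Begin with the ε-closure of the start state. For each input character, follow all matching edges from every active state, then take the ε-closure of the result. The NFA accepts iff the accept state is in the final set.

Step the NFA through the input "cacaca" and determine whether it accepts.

Answer: ACCEPT

Steps:
start: ε-closure({0}) = {0,1,2,3,4,8,9,10}
'c' @ 1: {5,6,11,12}
'a' @ 2: {1,3,4,7}  [accepting]
'c' @ 3: {5,6}
'a' @ 4: {1,3,4,7}  [accepting]
'c' @ 5: {5,6}
'a' @ 6: {1,3,4,7}  [accepting]
final: {1,3,4,7}; accept 1 in set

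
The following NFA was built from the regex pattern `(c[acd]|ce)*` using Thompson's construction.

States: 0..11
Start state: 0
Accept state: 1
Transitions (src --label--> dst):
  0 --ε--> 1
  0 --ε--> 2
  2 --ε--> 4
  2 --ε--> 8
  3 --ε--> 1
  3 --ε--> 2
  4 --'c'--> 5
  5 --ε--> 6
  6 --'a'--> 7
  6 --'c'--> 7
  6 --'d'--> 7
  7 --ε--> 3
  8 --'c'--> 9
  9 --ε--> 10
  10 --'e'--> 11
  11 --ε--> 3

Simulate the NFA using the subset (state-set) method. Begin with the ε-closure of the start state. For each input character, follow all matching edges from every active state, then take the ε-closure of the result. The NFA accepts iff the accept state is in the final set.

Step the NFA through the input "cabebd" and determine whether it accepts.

Answer: REJECT

Derivation:
S₀ = ε-closure({0}) = {0,1,2,4,8}
'c' @ 1: {5,6,9,10}
'a' @ 2: {1,2,3,4,7,8}  [accepting]
'b' @ 3: {}  — state set empty
rest 'ebd' ignored (set empty)
after full input: {}  (accept=1 not in)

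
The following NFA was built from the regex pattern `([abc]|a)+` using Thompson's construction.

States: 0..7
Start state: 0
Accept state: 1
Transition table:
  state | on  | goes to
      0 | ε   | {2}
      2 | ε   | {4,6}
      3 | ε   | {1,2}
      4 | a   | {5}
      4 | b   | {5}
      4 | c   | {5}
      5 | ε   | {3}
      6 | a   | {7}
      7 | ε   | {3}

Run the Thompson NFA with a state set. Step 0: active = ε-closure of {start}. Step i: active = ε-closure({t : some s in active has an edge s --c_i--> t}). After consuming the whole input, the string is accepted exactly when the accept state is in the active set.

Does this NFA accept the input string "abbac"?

initial (ε-close {0}): {0,2,4,6}
'a' @ 1: {1,2,3,4,5,6,7}  (accept∈set)
'b' @ 2: {1,2,3,4,5,6}  (accept∈set)
'b' @ 3: {1,2,3,4,5,6}  (accept∈set)
'a' @ 4: {1,2,3,4,5,6,7}  (accept∈set)
'c' @ 5: {1,2,3,4,5,6}  (accept∈set)
end set {1,2,3,4,5,6} — state 1 in

Answer: ACCEPT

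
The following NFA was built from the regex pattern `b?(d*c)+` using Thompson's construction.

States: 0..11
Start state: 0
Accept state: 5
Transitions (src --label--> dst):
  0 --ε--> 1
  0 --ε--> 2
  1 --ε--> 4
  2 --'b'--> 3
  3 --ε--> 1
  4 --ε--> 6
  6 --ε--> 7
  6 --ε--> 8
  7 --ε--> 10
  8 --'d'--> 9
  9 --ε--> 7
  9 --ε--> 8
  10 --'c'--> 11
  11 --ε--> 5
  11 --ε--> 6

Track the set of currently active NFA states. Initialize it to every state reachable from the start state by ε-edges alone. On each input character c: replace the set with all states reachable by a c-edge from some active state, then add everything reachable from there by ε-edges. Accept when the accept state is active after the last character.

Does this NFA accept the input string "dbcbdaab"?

S₀ = ε-closure({0}) = {0,1,2,4,6,7,8,10}
'd' @ 1: {7,8,9,10}
'b' @ 2: {}  — dead — no transitions
rest 'cbdaab' ignored (set empty)
end set {} — state 5 not in

Answer: REJECT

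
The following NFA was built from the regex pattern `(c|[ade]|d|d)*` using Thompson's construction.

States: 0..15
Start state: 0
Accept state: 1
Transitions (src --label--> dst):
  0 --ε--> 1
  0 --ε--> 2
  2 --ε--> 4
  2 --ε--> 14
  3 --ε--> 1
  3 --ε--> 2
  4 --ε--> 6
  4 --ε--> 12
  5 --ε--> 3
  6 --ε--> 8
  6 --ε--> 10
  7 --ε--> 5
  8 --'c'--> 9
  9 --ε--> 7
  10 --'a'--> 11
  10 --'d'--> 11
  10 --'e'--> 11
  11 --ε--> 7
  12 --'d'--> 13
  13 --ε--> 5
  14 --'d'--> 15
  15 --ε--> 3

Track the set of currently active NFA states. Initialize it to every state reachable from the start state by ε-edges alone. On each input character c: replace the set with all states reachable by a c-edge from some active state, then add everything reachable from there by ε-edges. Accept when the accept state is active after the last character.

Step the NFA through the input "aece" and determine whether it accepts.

Answer: ACCEPT

Steps:
start: ε-closure({0}) = {0,1,2,4,6,8,10,12,14}
'a' @ 1: {1,2,3,4,5,6,7,8,10,11,12,14}  ✓accept
'e' @ 2: {1,2,3,4,5,6,7,8,10,11,12,14}  ✓accept
'c' @ 3: {1,2,3,4,5,6,7,8,9,10,12,14}  ✓accept
'e' @ 4: {1,2,3,4,5,6,7,8,10,11,12,14}  ✓accept
final: {1,2,3,4,5,6,7,8,10,11,12,14}; accept 1 in set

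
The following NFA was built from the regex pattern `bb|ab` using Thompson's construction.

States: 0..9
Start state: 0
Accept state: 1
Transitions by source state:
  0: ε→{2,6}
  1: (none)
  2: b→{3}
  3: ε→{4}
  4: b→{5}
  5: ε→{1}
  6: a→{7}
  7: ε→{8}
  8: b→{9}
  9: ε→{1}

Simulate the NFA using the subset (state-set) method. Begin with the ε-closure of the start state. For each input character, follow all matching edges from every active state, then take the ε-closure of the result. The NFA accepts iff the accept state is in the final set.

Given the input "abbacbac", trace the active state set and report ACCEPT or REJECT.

Answer: REJECT

Derivation:
S₀ = ε-closure({0}) = {0,2,6}
'a' @ 1: {7,8}
'b' @ 2: {1,9}  (accept∈set)
'b' @ 3: {}  — state set empty
rest 'acbac' ignored (set empty)
after full input: {}  (accept=1 not in)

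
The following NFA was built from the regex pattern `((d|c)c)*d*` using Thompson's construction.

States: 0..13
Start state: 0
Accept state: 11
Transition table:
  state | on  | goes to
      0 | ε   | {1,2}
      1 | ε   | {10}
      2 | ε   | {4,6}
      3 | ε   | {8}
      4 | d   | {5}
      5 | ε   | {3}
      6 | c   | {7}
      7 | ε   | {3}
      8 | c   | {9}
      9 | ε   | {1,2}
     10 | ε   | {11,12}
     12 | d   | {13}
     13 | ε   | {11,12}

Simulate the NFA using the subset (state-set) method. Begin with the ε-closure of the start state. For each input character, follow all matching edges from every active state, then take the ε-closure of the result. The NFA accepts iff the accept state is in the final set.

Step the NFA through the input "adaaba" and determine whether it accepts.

Answer: REJECT

Derivation:
start: ε-closure({0}) = {0,1,2,4,6,10,11,12}
'a' @ 1: {}  — dead — no transitions
rest 'daaba' ignored (set empty)
end set {} — state 11 not in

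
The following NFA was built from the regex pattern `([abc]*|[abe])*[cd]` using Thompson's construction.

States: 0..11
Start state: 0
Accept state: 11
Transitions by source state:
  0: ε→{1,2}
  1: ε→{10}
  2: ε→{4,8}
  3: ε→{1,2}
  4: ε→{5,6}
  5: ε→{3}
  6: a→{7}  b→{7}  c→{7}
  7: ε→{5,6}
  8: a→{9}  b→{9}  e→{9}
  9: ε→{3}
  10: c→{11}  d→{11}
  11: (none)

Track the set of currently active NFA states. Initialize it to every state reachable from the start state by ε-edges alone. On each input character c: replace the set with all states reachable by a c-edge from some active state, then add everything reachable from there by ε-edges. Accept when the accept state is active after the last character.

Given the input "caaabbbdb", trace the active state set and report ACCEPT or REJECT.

Answer: REJECT

Steps:
S₀ = ε-closure({0}) = {0,1,2,3,4,5,6,8,10}
'c' @ 1: {1,2,3,4,5,6,7,8,10,11}  ✓accept
'a' @ 2: {1,2,3,4,5,6,7,8,9,10}
'a' @ 3: {1,2,3,4,5,6,7,8,9,10}
'a' @ 4: {1,2,3,4,5,6,7,8,9,10}
'b' @ 5: {1,2,3,4,5,6,7,8,9,10}
'b' @ 6: {1,2,3,4,5,6,7,8,9,10}
'b' @ 7: {1,2,3,4,5,6,7,8,9,10}
'd' @ 8: {11}  ✓accept
'b' @ 9: {}  — dead — no transitions
after full input: {}  (accept=11 not in)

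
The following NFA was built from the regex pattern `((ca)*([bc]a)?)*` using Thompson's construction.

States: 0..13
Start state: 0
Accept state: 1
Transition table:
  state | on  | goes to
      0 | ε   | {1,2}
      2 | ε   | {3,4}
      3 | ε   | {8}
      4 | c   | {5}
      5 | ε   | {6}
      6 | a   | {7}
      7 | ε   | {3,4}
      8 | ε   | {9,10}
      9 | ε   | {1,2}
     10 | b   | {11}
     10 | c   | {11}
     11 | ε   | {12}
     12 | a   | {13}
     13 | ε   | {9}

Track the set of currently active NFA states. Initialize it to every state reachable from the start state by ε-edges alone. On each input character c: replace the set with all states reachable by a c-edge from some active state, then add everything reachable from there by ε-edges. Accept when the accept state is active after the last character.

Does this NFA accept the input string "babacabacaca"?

initial (ε-close {0}): {0,1,2,3,4,8,9,10}
'b' @ 1: {11,12}
'a' @ 2: {1,2,3,4,8,9,10,13}  ✓accept
'b' @ 3: {11,12}
'a' @ 4: {1,2,3,4,8,9,10,13}  ✓accept
'c' @ 5: {5,6,11,12}
'a' @ 6: {1,2,3,4,7,8,9,10,13}  ✓accept
'b' @ 7: {11,12}
'a' @ 8: {1,2,3,4,8,9,10,13}  ✓accept
'c' @ 9: {5,6,11,12}
'a' @ 10: {1,2,3,4,7,8,9,10,13}  ✓accept
'c' @ 11: {5,6,11,12}
'a' @ 12: {1,2,3,4,7,8,9,10,13}  ✓accept
final: {1,2,3,4,7,8,9,10,13}; accept 1 in set

Answer: ACCEPT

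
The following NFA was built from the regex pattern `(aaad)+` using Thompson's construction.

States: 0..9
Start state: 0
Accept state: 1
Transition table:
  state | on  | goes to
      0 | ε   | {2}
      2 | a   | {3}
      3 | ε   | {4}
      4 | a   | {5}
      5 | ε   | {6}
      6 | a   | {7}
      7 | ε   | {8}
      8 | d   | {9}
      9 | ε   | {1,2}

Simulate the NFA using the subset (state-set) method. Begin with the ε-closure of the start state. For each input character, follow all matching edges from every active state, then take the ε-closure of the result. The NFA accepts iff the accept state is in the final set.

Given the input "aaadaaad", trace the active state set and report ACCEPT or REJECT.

S₀ = ε-closure({0}) = {0,2}
'a' @ 1: {3,4}
'a' @ 2: {5,6}
'a' @ 3: {7,8}
'd' @ 4: {1,2,9}  (accept∈set)
'a' @ 5: {3,4}
'a' @ 6: {5,6}
'a' @ 7: {7,8}
'd' @ 8: {1,2,9}  (accept∈set)
final: {1,2,9}; accept 1 in set

Answer: ACCEPT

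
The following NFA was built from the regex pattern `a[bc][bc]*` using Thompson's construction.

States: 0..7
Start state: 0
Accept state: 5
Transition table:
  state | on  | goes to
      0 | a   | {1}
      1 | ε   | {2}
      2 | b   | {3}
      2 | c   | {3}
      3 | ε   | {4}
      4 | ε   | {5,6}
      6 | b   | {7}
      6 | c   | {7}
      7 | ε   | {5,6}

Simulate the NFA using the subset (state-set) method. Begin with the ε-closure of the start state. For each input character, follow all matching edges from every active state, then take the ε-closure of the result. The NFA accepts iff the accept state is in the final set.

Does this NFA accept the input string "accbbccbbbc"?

initial (ε-close {0}): {0}
'a' @ 1: {1,2}
'c' @ 2: {3,4,5,6}  (accept∈set)
'c' @ 3: {5,6,7}  (accept∈set)
'b' @ 4: {5,6,7}  (accept∈set)
'b' @ 5: {5,6,7}  (accept∈set)
'c' @ 6: {5,6,7}  (accept∈set)
'c' @ 7: {5,6,7}  (accept∈set)
'b' @ 8: {5,6,7}  (accept∈set)
'b' @ 9: {5,6,7}  (accept∈set)
'b' @ 10: {5,6,7}  (accept∈set)
'c' @ 11: {5,6,7}  (accept∈set)
end set {5,6,7} — state 5 in

Answer: ACCEPT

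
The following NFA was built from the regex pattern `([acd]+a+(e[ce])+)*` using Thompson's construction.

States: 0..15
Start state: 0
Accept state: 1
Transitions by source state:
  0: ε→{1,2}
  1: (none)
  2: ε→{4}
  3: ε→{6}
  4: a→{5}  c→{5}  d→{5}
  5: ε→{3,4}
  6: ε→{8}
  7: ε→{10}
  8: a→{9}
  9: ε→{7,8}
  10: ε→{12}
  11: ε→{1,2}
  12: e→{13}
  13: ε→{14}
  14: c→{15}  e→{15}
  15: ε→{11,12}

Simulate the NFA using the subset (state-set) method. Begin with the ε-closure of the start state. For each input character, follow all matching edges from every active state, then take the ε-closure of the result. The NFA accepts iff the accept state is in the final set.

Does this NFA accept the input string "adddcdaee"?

Answer: ACCEPT

Steps:
initial (ε-close {0}): {0,1,2,4}
'a' @ 1: {3,4,5,6,8}
'd' @ 2: {3,4,5,6,8}
'd' @ 3: {3,4,5,6,8}
'd' @ 4: {3,4,5,6,8}
'c' @ 5: {3,4,5,6,8}
'd' @ 6: {3,4,5,6,8}
'a' @ 7: {3,4,5,6,7,8,9,10,12}
'e' @ 8: {13,14}
'e' @ 9: {1,2,4,11,12,15}  ✓accept
after full input: {1,2,4,11,12,15}  (accept=1 in)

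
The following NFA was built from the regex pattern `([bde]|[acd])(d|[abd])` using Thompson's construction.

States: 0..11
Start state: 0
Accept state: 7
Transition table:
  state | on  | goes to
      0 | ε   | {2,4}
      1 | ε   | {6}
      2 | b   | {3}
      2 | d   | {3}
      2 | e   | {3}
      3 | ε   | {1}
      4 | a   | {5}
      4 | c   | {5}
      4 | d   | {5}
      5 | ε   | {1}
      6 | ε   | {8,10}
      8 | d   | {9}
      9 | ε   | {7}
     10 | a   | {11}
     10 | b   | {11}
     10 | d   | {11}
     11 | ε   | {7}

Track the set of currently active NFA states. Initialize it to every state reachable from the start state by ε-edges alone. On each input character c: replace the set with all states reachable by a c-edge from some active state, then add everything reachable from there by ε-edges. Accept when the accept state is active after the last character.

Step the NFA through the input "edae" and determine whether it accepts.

Answer: REJECT

Trace:
start: ε-closure({0}) = {0,2,4}
'e' @ 1: {1,3,6,8,10}
'd' @ 2: {7,9,11}  [accepting]
'a' @ 3: {}  — dead — no transitions
rest 'e' ignored (set empty)
after full input: {}  (accept=7 not in)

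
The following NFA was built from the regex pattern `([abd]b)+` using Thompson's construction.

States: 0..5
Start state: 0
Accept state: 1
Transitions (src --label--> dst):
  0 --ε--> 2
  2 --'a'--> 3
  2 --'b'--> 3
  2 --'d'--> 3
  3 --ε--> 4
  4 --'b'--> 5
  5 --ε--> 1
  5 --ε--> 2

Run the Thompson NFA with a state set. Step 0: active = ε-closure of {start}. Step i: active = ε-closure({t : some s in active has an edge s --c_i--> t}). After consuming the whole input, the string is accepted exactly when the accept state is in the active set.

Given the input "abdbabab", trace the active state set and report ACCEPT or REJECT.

Answer: ACCEPT

Steps:
initial (ε-close {0}): {0,2}
'a' @ 1: {3,4}
'b' @ 2: {1,2,5}  ✓accept
'd' @ 3: {3,4}
'b' @ 4: {1,2,5}  ✓accept
'a' @ 5: {3,4}
'b' @ 6: {1,2,5}  ✓accept
'a' @ 7: {3,4}
'b' @ 8: {1,2,5}  ✓accept
end set {1,2,5} — state 1 in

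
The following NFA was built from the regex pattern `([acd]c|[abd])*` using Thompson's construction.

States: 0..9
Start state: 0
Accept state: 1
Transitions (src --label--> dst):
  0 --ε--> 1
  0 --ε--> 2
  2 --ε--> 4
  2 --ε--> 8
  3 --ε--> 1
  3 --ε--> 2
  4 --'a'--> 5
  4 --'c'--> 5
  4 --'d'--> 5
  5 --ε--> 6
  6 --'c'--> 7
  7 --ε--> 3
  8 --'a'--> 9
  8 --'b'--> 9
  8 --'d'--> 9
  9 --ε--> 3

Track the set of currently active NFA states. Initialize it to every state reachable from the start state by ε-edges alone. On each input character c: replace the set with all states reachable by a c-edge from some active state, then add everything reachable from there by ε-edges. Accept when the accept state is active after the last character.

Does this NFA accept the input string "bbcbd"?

Answer: REJECT

Trace:
initial (ε-close {0}): {0,1,2,4,8}
'b' @ 1: {1,2,3,4,8,9}  (accept∈set)
'b' @ 2: {1,2,3,4,8,9}  (accept∈set)
'c' @ 3: {5,6}
'b' @ 4: {}  — dead — no transitions
rest 'd' ignored (set empty)
final: {}; accept 1 not in set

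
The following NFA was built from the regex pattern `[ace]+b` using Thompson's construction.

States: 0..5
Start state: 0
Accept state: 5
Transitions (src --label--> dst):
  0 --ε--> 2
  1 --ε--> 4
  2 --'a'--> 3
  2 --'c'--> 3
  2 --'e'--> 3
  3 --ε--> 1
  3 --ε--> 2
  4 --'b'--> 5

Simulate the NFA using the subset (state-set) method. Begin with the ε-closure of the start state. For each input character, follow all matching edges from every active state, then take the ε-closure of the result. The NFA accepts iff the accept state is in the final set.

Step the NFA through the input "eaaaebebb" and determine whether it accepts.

initial (ε-close {0}): {0,2}
'e' @ 1: {1,2,3,4}
'a' @ 2: {1,2,3,4}
'a' @ 3: {1,2,3,4}
'a' @ 4: {1,2,3,4}
'e' @ 5: {1,2,3,4}
'b' @ 6: {5}  ✓accept
'e' @ 7: {}  — no active states
rest 'bb' ignored (set empty)
final: {}; accept 5 not in set

Answer: REJECT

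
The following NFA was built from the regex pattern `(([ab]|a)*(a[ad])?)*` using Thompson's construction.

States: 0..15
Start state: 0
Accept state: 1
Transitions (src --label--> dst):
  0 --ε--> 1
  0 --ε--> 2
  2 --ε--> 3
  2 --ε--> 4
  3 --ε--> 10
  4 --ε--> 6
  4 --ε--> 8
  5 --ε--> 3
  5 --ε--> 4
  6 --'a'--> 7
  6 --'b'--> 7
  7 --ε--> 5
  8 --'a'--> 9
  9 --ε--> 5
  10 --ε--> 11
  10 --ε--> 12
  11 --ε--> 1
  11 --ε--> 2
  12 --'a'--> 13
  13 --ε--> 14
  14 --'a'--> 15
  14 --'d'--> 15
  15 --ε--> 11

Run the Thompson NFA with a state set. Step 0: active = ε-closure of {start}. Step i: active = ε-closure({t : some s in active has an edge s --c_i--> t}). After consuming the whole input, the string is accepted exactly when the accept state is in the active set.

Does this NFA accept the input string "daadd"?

Answer: REJECT

Steps:
initial (ε-close {0}): {0,1,2,3,4,6,8,10,11,12}
'd' @ 1: {}  — dead — no transitions
rest 'aadd' ignored (set empty)
final: {}; accept 1 not in set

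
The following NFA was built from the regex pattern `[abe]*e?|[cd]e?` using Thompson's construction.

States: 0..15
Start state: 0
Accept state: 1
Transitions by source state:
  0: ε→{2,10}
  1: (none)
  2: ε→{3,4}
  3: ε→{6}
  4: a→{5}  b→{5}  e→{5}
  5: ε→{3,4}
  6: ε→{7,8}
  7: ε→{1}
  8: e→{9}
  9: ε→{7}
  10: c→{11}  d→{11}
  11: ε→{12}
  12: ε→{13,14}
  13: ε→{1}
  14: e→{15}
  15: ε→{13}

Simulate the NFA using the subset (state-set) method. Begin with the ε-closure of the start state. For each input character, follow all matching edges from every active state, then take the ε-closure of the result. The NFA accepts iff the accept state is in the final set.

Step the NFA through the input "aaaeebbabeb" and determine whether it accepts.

Answer: ACCEPT

Trace:
S₀ = ε-closure({0}) = {0,1,2,3,4,6,7,8,10}
'a' @ 1: {1,3,4,5,6,7,8}  [accepting]
'a' @ 2: {1,3,4,5,6,7,8}  [accepting]
'a' @ 3: {1,3,4,5,6,7,8}  [accepting]
'e' @ 4: {1,3,4,5,6,7,8,9}  [accepting]
'e' @ 5: {1,3,4,5,6,7,8,9}  [accepting]
'b' @ 6: {1,3,4,5,6,7,8}  [accepting]
'b' @ 7: {1,3,4,5,6,7,8}  [accepting]
'a' @ 8: {1,3,4,5,6,7,8}  [accepting]
'b' @ 9: {1,3,4,5,6,7,8}  [accepting]
'e' @ 10: {1,3,4,5,6,7,8,9}  [accepting]
'b' @ 11: {1,3,4,5,6,7,8}  [accepting]
end set {1,3,4,5,6,7,8} — state 1 in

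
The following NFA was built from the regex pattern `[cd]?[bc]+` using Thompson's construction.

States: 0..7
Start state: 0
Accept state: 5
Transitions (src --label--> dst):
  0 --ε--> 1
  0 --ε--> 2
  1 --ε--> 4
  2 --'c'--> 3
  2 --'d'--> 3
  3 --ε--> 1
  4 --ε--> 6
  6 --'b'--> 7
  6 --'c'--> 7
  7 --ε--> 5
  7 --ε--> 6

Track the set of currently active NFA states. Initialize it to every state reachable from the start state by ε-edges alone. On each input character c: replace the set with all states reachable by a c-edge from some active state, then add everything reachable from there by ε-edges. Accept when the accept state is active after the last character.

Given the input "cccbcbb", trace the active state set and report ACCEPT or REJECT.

start: ε-closure({0}) = {0,1,2,4,6}
'c' @ 1: {1,3,4,5,6,7}  (accept∈set)
'c' @ 2: {5,6,7}  (accept∈set)
'c' @ 3: {5,6,7}  (accept∈set)
'b' @ 4: {5,6,7}  (accept∈set)
'c' @ 5: {5,6,7}  (accept∈set)
'b' @ 6: {5,6,7}  (accept∈set)
'b' @ 7: {5,6,7}  (accept∈set)
final: {5,6,7}; accept 5 in set

Answer: ACCEPT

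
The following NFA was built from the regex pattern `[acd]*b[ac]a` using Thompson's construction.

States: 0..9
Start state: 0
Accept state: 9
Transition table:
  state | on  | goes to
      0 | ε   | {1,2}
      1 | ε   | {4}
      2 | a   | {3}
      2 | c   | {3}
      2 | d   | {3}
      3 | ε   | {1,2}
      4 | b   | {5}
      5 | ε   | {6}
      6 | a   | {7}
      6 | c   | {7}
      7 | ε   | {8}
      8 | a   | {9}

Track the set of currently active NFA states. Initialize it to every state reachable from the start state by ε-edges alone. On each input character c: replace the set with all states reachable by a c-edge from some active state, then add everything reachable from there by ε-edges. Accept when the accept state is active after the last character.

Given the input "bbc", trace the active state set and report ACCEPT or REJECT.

Answer: REJECT

Steps:
S₀ = ε-closure({0}) = {0,1,2,4}
'b' @ 1: {5,6}
'b' @ 2: {}  — dead — no transitions
rest 'c' ignored (set empty)
after full input: {}  (accept=9 not in)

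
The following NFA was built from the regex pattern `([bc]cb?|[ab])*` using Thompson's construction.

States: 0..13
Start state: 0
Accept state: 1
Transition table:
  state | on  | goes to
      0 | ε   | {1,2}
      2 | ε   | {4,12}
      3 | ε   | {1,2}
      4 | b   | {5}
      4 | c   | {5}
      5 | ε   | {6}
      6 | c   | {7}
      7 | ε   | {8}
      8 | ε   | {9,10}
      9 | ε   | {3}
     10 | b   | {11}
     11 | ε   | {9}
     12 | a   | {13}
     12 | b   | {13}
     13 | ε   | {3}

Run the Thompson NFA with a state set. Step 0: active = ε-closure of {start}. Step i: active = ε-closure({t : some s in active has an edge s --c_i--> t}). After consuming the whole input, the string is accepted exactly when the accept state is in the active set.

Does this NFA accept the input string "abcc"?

initial (ε-close {0}): {0,1,2,4,12}
'a' @ 1: {1,2,3,4,12,13}  [accepting]
'b' @ 2: {1,2,3,4,5,6,12,13}  [accepting]
'c' @ 3: {1,2,3,4,5,6,7,8,9,10,12}  [accepting]
'c' @ 4: {1,2,3,4,5,6,7,8,9,10,12}  [accepting]
end set {1,2,3,4,5,6,7,8,9,10,12} — state 1 in

Answer: ACCEPT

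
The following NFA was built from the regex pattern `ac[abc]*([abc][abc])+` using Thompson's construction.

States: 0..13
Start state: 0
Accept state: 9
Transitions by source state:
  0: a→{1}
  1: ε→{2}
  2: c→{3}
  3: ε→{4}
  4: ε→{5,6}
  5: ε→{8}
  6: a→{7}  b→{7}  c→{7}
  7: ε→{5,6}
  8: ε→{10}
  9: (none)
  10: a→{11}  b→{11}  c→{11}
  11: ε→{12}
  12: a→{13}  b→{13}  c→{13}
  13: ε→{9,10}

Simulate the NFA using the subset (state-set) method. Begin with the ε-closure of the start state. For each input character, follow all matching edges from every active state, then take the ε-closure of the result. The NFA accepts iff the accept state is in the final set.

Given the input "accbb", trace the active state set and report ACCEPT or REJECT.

Answer: ACCEPT

Steps:
start: ε-closure({0}) = {0}
'a' @ 1: {1,2}
'c' @ 2: {3,4,5,6,8,10}
'c' @ 3: {5,6,7,8,10,11,12}
'b' @ 4: {5,6,7,8,9,10,11,12,13}  (accept∈set)
'b' @ 5: {5,6,7,8,9,10,11,12,13}  (accept∈set)
after full input: {5,6,7,8,9,10,11,12,13}  (accept=9 in)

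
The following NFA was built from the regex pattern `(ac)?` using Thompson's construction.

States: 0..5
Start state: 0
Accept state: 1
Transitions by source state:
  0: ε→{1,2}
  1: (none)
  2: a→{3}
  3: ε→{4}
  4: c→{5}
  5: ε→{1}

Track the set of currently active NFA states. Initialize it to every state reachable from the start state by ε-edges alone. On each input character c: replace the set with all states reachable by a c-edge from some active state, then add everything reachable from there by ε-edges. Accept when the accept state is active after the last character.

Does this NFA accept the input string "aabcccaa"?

initial (ε-close {0}): {0,1,2}
'a' @ 1: {3,4}
'a' @ 2: {}  — no active states
rest 'bcccaa' ignored (set empty)
end set {} — state 1 not in

Answer: REJECT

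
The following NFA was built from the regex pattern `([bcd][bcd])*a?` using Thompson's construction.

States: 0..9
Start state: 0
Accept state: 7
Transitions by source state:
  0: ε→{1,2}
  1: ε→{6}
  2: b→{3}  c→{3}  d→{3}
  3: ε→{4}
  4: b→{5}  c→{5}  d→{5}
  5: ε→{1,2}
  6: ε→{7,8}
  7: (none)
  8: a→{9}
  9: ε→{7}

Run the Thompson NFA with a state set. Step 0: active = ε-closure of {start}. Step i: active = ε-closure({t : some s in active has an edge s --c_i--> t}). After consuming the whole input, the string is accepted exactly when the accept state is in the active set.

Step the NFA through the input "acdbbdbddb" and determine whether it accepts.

initial (ε-close {0}): {0,1,2,6,7,8}
'a' @ 1: {7,9}  ✓accept
'c' @ 2: {}  — no active states
rest 'dbbdbddb' ignored (set empty)
end set {} — state 7 not in

Answer: REJECT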